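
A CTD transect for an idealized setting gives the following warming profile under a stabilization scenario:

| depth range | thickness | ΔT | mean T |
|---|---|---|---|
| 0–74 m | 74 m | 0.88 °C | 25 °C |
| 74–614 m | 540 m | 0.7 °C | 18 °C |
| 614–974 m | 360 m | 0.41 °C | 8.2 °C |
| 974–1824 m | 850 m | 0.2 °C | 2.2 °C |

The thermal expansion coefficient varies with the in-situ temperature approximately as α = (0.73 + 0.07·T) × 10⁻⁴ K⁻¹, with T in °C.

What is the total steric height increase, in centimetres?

Layer 1: α = (0.73 + 0.07×25)×10⁻⁴ = 2.48×10⁻⁴ K⁻¹
Layer 2: α = (0.73 + 0.07×18)×10⁻⁴ = 1.99×10⁻⁴ K⁻¹
Layer 3: α = (0.73 + 0.07×8.2)×10⁻⁴ = 1.304×10⁻⁴ K⁻¹
Layer 4: α = (0.73 + 0.07×2.2)×10⁻⁴ = 0.884×10⁻⁴ K⁻¹
0–74 m: 0.88 × 74 × 2.48×10⁻⁴ = 0.01614976 m
1.99×10⁻⁴ × 0.7 × 540 = 0.075222 m
614–974 m: 0.41 × 1.304×10⁻⁴ × 360 = 0.01924704 m
974–1824 m: 0.884×10⁻⁴ × 850 × 0.2 = 0.015028 m
Δh = 0.01614976 + 0.075222 + 0.01924704 + 0.015028 = 0.1256468 m

Δh ≈ 13 cm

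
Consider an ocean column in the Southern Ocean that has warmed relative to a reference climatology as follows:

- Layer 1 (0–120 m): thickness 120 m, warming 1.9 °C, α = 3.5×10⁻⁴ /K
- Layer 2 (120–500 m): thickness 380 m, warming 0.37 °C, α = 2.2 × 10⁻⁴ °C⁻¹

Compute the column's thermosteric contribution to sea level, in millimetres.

Layer 1: 3.5×10⁻⁴ × 120 × 1.9 = 0.07980 m
120–500 m: 380 × 0.37 × 2.2×10⁻⁴ = 0.030932 m
Δh = 0.07980 + 0.030932 = 0.110732 m

about 111 mm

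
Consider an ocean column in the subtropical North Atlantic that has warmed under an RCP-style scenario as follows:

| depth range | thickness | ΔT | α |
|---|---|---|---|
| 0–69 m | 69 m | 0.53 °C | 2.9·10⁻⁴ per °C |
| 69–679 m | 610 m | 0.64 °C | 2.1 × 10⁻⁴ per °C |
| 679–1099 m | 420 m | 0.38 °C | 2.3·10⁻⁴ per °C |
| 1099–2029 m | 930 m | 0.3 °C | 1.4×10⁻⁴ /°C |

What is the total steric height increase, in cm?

16.8 cm of thermosteric rise

Layer 1: 0.53 × 69 × 2.9×10⁻⁴ = 0.0106053 m
69–679 m: 0.64 × 610 × 2.1×10⁻⁴ = 0.081984 m
679–1099 m: 420 × 2.3×10⁻⁴ × 0.38 = 0.036708 m
930 × 0.3 × 1.4×10⁻⁴ = 0.03906 m
Δh = 0.0106053 + 0.081984 + 0.036708 + 0.03906 = 0.1683573 m ≈ 16.8 cm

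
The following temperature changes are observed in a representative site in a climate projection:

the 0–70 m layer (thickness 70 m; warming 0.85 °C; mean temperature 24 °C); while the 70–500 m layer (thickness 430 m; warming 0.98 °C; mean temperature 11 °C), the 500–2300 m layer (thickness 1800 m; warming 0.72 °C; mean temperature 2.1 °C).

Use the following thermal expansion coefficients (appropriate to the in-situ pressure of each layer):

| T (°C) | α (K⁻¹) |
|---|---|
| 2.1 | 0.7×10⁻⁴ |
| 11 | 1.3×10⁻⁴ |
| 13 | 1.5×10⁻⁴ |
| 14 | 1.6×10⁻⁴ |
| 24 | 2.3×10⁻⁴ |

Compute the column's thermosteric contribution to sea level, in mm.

Δh = 159 mm

Layer 1 at 24 °C → α = 2.3×10⁻⁴ K⁻¹
Layer 2 at 11 °C → α = 1.3×10⁻⁴ K⁻¹
Layer 3 at 2.1 °C → α = 0.7×10⁻⁴ K⁻¹
0.85 × 70 × 2.3×10⁻⁴ = 0.013685 m
70–500 m: 430 × 0.98 × 1.3×10⁻⁴ = 0.054782 m
0.7×10⁻⁴ × 0.72 × 1800 = 0.09072 m
Δh = 0.013685 + 0.054782 + 0.09072 = 0.159187 m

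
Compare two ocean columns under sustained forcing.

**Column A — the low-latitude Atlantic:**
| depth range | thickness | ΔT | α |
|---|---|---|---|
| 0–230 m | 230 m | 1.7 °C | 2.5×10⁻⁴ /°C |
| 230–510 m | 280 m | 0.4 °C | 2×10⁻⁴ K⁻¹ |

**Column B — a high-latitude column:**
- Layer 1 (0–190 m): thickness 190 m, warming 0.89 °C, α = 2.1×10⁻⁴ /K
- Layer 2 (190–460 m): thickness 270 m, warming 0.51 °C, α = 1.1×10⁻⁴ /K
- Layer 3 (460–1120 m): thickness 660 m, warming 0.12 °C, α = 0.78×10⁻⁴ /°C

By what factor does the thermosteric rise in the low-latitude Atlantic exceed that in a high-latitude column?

A 2.5×10⁻⁴ × 230 × 1.7 = 0.09775 m
A 2×10⁻⁴ × 280 × 0.4 = 0.02240 m
A total: 0.12015 m
B Layer 1: 0.89 × 190 × 2.1×10⁻⁴ = 0.035511 m
B 270 × 1.1×10⁻⁴ × 0.51 = 0.015147 m
B Layer 3: 0.78×10⁻⁴ × 660 × 0.12 = 0.0061776 m
B total: 0.0568356 m
Ratio: 0.12015 / 0.0568356 ≈ 2.114

a factor of 2.1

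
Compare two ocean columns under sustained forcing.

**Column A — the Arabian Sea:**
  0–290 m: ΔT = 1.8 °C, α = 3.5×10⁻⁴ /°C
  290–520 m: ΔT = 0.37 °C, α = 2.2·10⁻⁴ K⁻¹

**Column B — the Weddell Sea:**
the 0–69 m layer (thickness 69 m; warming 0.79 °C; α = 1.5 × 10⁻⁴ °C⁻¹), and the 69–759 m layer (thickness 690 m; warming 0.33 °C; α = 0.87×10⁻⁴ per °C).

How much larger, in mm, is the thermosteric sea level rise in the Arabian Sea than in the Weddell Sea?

A 3.5×10⁻⁴ × 290 × 1.8 = 0.18270 m
A Layer 2: 230 × 2.2×10⁻⁴ × 0.37 = 0.018722 m
A total: 0.201422 m
B 0–69 m: 0.79 × 69 × 1.5×10⁻⁴ = 0.0081765 m
B 69–759 m: 690 × 0.87×10⁻⁴ × 0.33 = 0.0198099 m
B total: 0.0279864 m
Difference: 0.201422 − 0.0279864 = 0.1734356 m

170 mm larger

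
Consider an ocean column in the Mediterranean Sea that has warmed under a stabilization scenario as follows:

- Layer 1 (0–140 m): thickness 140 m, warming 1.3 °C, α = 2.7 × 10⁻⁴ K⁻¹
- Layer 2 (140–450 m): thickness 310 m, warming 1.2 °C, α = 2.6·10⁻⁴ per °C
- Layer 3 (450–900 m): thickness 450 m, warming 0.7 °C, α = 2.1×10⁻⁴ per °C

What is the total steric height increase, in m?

0.21 m

0–140 m: 140 × 2.7×10⁻⁴ × 1.3 = 0.04914 m
140–450 m: 2.6×10⁻⁴ × 1.2 × 310 = 0.09672 m
Layer 3: 2.1×10⁻⁴ × 450 × 0.7 = 0.06615 m
Δh = 0.04914 + 0.09672 + 0.06615 = 0.21201 m ≈ 0.21 m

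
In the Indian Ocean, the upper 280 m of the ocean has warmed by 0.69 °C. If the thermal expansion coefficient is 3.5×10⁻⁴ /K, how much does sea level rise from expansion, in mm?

67.6 mm

Δh = αΔT·H = 3.5×10⁻⁴ × 0.69 × 280 = 0.06762 m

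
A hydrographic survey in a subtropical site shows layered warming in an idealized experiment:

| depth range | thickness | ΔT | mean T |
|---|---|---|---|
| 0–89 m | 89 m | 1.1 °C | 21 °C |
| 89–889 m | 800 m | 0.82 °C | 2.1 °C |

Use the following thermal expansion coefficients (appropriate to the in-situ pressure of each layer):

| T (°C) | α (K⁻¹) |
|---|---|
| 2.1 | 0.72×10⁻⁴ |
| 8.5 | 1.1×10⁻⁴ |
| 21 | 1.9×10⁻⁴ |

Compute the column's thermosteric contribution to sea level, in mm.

Layer 1 at 21 °C → α = 1.9×10⁻⁴ K⁻¹
Layer 2 at 2.1 °C → α = 0.72×10⁻⁴ K⁻¹
89 × 1.1 × 1.9×10⁻⁴ = 0.018601 m
Layer 2: 0.72×10⁻⁴ × 0.82 × 800 = 0.047232 m
Δh = 0.018601 + 0.047232 = 0.065833 m

about 65.8 mm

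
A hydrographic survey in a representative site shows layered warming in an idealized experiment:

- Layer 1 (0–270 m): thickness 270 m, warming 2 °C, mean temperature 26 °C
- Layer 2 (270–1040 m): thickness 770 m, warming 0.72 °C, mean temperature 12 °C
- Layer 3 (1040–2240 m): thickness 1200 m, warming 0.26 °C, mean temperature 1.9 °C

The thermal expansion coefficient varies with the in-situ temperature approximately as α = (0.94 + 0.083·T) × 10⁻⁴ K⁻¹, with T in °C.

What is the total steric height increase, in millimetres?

Layer 1: α = (0.94 + 0.083×26)×10⁻⁴ = 3.098×10⁻⁴ K⁻¹
Layer 2: α = (0.94 + 0.083×12)×10⁻⁴ = 1.936×10⁻⁴ K⁻¹
Layer 3: α = (0.94 + 0.083×1.9)×10⁻⁴ = 1.0977×10⁻⁴ K⁻¹
0–270 m: 3.098×10⁻⁴ × 270 × 2 = 0.167292 m
270–1040 m: 770 × 1.936×10⁻⁴ × 0.72 = 0.10733184 m
Layer 3: 1.0977×10⁻⁴ × 1200 × 0.26 = 0.03424824 m
Δh = 0.167292 + 0.10733184 + 0.03424824 = 0.30887208 m ≈ 309 mm

309 mm of thermosteric rise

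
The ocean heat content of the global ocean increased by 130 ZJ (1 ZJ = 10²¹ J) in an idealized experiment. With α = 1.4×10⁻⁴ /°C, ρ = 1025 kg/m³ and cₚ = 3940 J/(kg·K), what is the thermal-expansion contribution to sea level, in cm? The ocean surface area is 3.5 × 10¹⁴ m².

1.29 cm of thermosteric rise

Per unit area: Q = 130×10²¹ / (3.5×10¹⁴) ≈ 3.714×10⁸ J/m²
Δh = αQ/(ρcₚ) = 1.4×10⁻⁴ × 3.714×10⁸ / (1025 × 3940) ≈ 0.012875 m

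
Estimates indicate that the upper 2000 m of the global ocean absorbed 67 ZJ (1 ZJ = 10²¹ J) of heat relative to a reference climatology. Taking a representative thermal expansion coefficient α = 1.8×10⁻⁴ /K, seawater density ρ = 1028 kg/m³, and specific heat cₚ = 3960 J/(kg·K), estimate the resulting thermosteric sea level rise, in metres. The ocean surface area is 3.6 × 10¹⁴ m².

Per unit area: Q = 67×10²¹ / (3.6×10¹⁴) ≈ 1.861×10⁸ J/m²
Δh = αQ/(ρcₚ) = 1.8×10⁻⁴ × 1.861×10⁸ / (1028 × 3960) ≈ 0.0082287 m

about 0.00823 m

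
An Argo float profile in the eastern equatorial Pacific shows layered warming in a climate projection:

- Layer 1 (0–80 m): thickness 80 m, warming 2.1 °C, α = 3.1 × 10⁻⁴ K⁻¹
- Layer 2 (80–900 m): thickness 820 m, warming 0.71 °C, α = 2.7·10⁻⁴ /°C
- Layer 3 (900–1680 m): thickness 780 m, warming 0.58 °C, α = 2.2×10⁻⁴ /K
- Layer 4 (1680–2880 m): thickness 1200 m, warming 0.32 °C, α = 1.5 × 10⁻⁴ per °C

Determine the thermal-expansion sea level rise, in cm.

Δh ≈ 36.6 cm

3.1×10⁻⁴ × 2.1 × 80 = 0.05208 m
Layer 2: 0.71 × 2.7×10⁻⁴ × 820 = 0.157194 m
780 × 0.58 × 2.2×10⁻⁴ = 0.099528 m
1680–2880 m: 1.5×10⁻⁴ × 0.32 × 1200 = 0.05760 m
Δh = 0.05208 + 0.157194 + 0.099528 + 0.05760 = 0.366402 m ≈ 36.6 cm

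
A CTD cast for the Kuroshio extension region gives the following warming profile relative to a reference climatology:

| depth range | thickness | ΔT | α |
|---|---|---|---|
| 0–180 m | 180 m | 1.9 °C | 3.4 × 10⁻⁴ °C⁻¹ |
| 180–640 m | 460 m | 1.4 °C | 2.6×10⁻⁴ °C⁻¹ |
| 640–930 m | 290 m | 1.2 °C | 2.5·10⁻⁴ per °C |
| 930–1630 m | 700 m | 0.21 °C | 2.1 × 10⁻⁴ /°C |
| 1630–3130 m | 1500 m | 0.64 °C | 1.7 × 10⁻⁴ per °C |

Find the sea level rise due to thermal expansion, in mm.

Δh = 565 mm

0–180 m: 3.4×10⁻⁴ × 180 × 1.9 = 0.11628 m
Layer 2: 1.4 × 2.6×10⁻⁴ × 460 = 0.16744 m
1.2 × 2.5×10⁻⁴ × 290 = 0.08700 m
930–1630 m: 700 × 2.1×10⁻⁴ × 0.21 = 0.03087 m
1630–3130 m: 1.7×10⁻⁴ × 0.64 × 1500 = 0.16320 m
Δh = 0.11628 + 0.16744 + 0.08700 + 0.03087 + 0.16320 = 0.56479 m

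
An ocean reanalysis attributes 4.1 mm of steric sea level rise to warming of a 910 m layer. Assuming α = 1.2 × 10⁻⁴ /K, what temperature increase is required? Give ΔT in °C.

ΔT = Δh/(αH) = 0.0041 / (1.2×10⁻⁴ × 910) ≈ 0.03755 °C

ΔT ≈ 0.038 °C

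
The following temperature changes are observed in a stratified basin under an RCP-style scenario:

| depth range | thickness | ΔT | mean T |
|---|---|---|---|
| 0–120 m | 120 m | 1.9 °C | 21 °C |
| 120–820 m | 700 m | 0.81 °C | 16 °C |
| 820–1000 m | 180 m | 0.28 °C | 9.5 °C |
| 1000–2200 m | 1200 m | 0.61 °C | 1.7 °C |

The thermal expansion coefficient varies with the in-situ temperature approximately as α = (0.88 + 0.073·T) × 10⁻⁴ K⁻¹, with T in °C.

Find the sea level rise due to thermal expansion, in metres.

Δh ≈ 0.253 m

Layer 1: α = (0.88 + 0.073×21)×10⁻⁴ = 2.413×10⁻⁴ K⁻¹
Layer 2: α = (0.88 + 0.073×16)×10⁻⁴ = 2.048×10⁻⁴ K⁻¹
Layer 3: α = (0.88 + 0.073×9.5)×10⁻⁴ = 1.5735×10⁻⁴ K⁻¹
Layer 4: α = (0.88 + 0.073×1.7)×10⁻⁴ = 1.0041×10⁻⁴ K⁻¹
0–120 m: 120 × 2.413×10⁻⁴ × 1.9 = 0.0550164 m
Layer 2: 0.81 × 2.048×10⁻⁴ × 700 = 0.1161216 m
0.28 × 1.5735×10⁻⁴ × 180 = 0.00793044 m
1.0041×10⁻⁴ × 0.61 × 1200 = 0.07350012 m
Δh = 0.0550164 + 0.1161216 + 0.00793044 + 0.07350012 = 0.25256856 m ≈ 0.253 m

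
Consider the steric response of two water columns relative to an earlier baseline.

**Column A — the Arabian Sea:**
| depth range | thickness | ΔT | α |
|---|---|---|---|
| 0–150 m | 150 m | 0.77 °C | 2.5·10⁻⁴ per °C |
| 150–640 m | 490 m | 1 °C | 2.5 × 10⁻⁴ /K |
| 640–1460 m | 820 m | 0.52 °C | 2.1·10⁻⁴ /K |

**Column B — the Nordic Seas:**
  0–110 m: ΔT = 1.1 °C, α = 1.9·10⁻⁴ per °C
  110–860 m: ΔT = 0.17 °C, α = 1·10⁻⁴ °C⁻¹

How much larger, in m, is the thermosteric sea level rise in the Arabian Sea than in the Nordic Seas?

A Layer 1: 0.77 × 2.5×10⁻⁴ × 150 = 0.028875 m
A Layer 2: 1 × 2.5×10⁻⁴ × 490 = 0.12250 m
A Layer 3: 2.1×10⁻⁴ × 0.52 × 820 = 0.089544 m
A total: 0.240919 m
B 1.9×10⁻⁴ × 110 × 1.1 = 0.02299 m
B 750 × 1×10⁻⁴ × 0.17 = 0.01275 m
B total: 0.03574 m
Difference: 0.240919 − 0.03574 = 0.205179 m

0.21 m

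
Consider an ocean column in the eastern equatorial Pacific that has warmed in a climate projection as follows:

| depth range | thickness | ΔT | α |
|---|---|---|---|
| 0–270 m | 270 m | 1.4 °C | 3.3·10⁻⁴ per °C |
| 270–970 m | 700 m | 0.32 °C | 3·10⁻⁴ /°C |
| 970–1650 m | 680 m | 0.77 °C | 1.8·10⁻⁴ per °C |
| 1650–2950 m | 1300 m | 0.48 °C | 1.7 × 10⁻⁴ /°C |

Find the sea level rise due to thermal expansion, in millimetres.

392 mm of thermosteric rise

0–270 m: 1.4 × 3.3×10⁻⁴ × 270 = 0.12474 m
3×10⁻⁴ × 0.32 × 700 = 0.06720 m
Layer 3: 680 × 0.77 × 1.8×10⁻⁴ = 0.094248 m
1650–2950 m: 0.48 × 1.7×10⁻⁴ × 1300 = 0.10608 m
Δh = 0.12474 + 0.06720 + 0.094248 + 0.10608 = 0.392268 m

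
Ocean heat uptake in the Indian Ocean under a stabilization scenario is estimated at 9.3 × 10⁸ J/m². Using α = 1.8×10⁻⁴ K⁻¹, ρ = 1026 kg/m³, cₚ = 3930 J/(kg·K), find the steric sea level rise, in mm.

about 42 mm

Δh = αQ/(ρcₚ) = 1.8×10⁻⁴ × 9.3×10⁸ / (1026 × 3930) ≈ 0.041516 m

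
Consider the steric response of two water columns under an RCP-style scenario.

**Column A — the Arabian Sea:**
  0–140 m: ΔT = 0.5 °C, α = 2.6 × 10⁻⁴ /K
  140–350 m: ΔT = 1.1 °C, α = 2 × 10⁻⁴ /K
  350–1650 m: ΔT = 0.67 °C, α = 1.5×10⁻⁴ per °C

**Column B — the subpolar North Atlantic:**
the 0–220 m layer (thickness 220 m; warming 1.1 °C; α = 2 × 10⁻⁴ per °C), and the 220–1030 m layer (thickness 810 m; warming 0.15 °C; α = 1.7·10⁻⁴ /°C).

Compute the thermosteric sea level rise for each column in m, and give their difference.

A: 0.195 m; B: 0.0691 m; difference 0.126 m

A Layer 1: 140 × 0.5 × 2.6×10⁻⁴ = 0.01820 m
A 210 × 2×10⁻⁴ × 1.1 = 0.04620 m
A 1300 × 1.5×10⁻⁴ × 0.67 = 0.13065 m
A total: 0.19505 m
B 0–220 m: 1.1 × 2×10⁻⁴ × 220 = 0.04840 m
B Layer 2: 810 × 0.15 × 1.7×10⁻⁴ = 0.020655 m
B total: 0.069055 m
Difference: 0.19505 − 0.069055 = 0.125995 m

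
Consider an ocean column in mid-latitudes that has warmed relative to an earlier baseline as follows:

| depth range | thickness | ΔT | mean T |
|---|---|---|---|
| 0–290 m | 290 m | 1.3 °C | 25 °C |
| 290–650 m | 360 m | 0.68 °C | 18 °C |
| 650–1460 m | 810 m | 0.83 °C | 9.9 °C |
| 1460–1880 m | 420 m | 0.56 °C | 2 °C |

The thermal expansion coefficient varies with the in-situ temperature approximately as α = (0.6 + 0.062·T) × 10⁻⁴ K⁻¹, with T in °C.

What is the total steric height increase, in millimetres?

Δh = 222 mm

Layer 1: α = (0.6 + 0.062×25)×10⁻⁴ = 2.15×10⁻⁴ K⁻¹
Layer 2: α = (0.6 + 0.062×18)×10⁻⁴ = 1.716×10⁻⁴ K⁻¹
Layer 3: α = (0.6 + 0.062×9.9)×10⁻⁴ = 1.2138×10⁻⁴ K⁻¹
Layer 4: α = (0.6 + 0.062×2)×10⁻⁴ = 0.724×10⁻⁴ K⁻¹
1.3 × 2.15×10⁻⁴ × 290 = 0.081055 m
Layer 2: 360 × 1.716×10⁻⁴ × 0.68 = 0.04200768 m
650–1460 m: 810 × 1.2138×10⁻⁴ × 0.83 = 0.081603774 m
0.56 × 420 × 0.724×10⁻⁴ = 0.01702848 m
Δh = 0.081055 + 0.04200768 + 0.081603774 + 0.01702848 = 0.221694934 m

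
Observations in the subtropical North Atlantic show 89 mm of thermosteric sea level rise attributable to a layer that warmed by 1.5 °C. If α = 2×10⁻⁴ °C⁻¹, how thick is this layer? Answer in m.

H = Δh/(αΔT) = 0.089 / (2×10⁻⁴ × 1.5) ≈ 296.7 m

297 m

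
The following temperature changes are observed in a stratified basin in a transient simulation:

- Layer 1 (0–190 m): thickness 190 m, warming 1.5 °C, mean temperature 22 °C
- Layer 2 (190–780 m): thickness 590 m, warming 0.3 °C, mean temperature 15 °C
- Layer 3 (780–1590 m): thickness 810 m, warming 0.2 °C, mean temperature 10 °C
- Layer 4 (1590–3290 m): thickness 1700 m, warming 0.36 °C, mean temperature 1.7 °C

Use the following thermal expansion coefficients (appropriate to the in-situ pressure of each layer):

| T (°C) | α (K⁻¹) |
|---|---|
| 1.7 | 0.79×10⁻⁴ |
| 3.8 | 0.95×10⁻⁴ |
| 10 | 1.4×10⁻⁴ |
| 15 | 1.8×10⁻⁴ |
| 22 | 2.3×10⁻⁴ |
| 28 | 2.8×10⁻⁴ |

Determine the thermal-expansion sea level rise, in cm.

Δh = 17 cm

Layer 1 at 22 °C → α = 2.3×10⁻⁴ K⁻¹
Layer 2 at 15 °C → α = 1.8×10⁻⁴ K⁻¹
Layer 3 at 10 °C → α = 1.4×10⁻⁴ K⁻¹
Layer 4 at 1.7 °C → α = 0.79×10⁻⁴ K⁻¹
190 × 1.5 × 2.3×10⁻⁴ = 0.06555 m
Layer 2: 0.3 × 590 × 1.8×10⁻⁴ = 0.03186 m
Layer 3: 1.4×10⁻⁴ × 810 × 0.2 = 0.02268 m
1700 × 0.79×10⁻⁴ × 0.36 = 0.048348 m
Δh = 0.06555 + 0.03186 + 0.02268 + 0.048348 = 0.168438 m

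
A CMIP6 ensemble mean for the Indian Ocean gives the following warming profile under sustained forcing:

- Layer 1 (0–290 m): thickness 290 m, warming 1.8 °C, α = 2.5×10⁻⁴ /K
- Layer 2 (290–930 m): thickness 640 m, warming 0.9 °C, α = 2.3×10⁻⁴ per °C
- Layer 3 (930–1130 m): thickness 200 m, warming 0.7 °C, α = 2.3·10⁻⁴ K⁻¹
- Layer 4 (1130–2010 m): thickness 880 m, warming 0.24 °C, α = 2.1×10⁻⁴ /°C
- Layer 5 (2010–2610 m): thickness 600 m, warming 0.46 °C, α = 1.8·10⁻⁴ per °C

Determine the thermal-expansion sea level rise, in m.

0–290 m: 1.8 × 290 × 2.5×10⁻⁴ = 0.13050 m
0.9 × 640 × 2.3×10⁻⁴ = 0.13248 m
2.3×10⁻⁴ × 0.7 × 200 = 0.03220 m
1130–2010 m: 880 × 0.24 × 2.1×10⁻⁴ = 0.044352 m
Layer 5: 600 × 0.46 × 1.8×10⁻⁴ = 0.04968 m
Δh = 0.13050 + 0.13248 + 0.03220 + 0.044352 + 0.04968 = 0.389212 m

0.39 m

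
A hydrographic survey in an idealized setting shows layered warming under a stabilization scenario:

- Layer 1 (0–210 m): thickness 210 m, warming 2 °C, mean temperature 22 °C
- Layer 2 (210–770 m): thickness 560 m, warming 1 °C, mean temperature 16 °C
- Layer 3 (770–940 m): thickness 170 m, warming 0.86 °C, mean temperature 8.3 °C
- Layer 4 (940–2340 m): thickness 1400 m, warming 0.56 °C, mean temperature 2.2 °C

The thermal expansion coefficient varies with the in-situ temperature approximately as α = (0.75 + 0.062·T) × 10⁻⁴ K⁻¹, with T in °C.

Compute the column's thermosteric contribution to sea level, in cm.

about 27.4 cm

Layer 1: α = (0.75 + 0.062×22)×10⁻⁴ = 2.114×10⁻⁴ K⁻¹
Layer 2: α = (0.75 + 0.062×16)×10⁻⁴ = 1.742×10⁻⁴ K⁻¹
Layer 3: α = (0.75 + 0.062×8.3)×10⁻⁴ = 1.2646×10⁻⁴ K⁻¹
Layer 4: α = (0.75 + 0.062×2.2)×10⁻⁴ = 0.8864×10⁻⁴ K⁻¹
Layer 1: 210 × 2.114×10⁻⁴ × 2 = 0.088788 m
Layer 2: 1.742×10⁻⁴ × 1 × 560 = 0.097552 m
Layer 3: 170 × 0.86 × 1.2646×10⁻⁴ = 0.018488452 m
940–2340 m: 1400 × 0.8864×10⁻⁴ × 0.56 = 0.06949376 m
Δh = 0.088788 + 0.097552 + 0.018488452 + 0.06949376 = 0.274322212 m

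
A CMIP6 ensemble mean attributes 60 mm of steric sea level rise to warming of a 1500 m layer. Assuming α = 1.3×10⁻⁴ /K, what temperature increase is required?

0.308 °C

ΔT = Δh/(αH) = 0.06 / (1.3×10⁻⁴ × 1500) ≈ 0.3077 °C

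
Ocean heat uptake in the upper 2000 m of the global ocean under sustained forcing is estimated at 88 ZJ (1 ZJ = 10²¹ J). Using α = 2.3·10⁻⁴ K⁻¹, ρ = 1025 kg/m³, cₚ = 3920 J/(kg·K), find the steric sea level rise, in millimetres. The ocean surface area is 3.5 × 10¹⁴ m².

Per unit area: Q = 88×10²¹ / (3.5×10¹⁴) ≈ 2.514×10⁸ J/m²
Δh = αQ/(ρcₚ) = 2.3×10⁻⁴ × 2.514×10⁸ / (1025 × 3920) ≈ 0.014391 m

Δh = 14.4 mm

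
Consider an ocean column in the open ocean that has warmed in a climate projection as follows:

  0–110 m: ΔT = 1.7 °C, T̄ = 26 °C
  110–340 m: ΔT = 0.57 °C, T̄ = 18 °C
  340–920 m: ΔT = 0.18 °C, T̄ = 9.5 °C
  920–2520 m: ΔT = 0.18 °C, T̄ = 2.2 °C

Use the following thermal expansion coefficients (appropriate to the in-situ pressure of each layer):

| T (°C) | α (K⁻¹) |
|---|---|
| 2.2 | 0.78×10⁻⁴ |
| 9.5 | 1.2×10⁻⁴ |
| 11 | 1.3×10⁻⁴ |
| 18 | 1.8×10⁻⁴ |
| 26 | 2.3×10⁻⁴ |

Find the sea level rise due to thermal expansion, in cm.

Layer 1 at 26 °C → α = 2.3×10⁻⁴ K⁻¹
Layer 2 at 18 °C → α = 1.8×10⁻⁴ K⁻¹
Layer 3 at 9.5 °C → α = 1.2×10⁻⁴ K⁻¹
Layer 4 at 2.2 °C → α = 0.78×10⁻⁴ K⁻¹
0–110 m: 1.7 × 2.3×10⁻⁴ × 110 = 0.04301 m
110–340 m: 1.8×10⁻⁴ × 230 × 0.57 = 0.023598 m
0.18 × 1.2×10⁻⁴ × 580 = 0.012528 m
1600 × 0.78×10⁻⁴ × 0.18 = 0.022464 m
Δh = 0.04301 + 0.023598 + 0.012528 + 0.022464 = 0.10160 m ≈ 10 cm

Δh ≈ 10 cm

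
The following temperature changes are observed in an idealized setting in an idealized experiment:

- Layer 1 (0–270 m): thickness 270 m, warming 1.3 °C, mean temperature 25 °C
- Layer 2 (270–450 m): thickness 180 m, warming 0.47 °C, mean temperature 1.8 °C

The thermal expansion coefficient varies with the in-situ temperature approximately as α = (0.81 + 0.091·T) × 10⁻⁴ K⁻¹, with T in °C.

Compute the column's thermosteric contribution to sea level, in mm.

Δh ≈ 117 mm

Layer 1: α = (0.81 + 0.091×25)×10⁻⁴ = 3.085×10⁻⁴ K⁻¹
Layer 2: α = (0.81 + 0.091×1.8)×10⁻⁴ = 0.9738×10⁻⁴ K⁻¹
Layer 1: 1.3 × 3.085×10⁻⁴ × 270 = 0.1082835 m
180 × 0.47 × 0.9738×10⁻⁴ = 0.008238348 m
Δh = 0.1082835 + 0.008238348 = 0.116521848 m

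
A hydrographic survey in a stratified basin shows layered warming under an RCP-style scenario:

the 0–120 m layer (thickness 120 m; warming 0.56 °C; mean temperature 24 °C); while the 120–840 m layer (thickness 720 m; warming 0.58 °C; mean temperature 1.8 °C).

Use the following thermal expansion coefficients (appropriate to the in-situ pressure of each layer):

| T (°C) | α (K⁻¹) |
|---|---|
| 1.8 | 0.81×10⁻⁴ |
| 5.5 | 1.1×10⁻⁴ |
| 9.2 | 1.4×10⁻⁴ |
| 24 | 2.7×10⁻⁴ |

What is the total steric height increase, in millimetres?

Δh = 52.0 mm

Layer 1 at 24 °C → α = 2.7×10⁻⁴ K⁻¹
Layer 2 at 1.8 °C → α = 0.81×10⁻⁴ K⁻¹
0–120 m: 0.56 × 120 × 2.7×10⁻⁴ = 0.018144 m
0.81×10⁻⁴ × 0.58 × 720 = 0.0338256 m
Δh = 0.018144 + 0.0338256 = 0.0519696 m ≈ 52.0 mm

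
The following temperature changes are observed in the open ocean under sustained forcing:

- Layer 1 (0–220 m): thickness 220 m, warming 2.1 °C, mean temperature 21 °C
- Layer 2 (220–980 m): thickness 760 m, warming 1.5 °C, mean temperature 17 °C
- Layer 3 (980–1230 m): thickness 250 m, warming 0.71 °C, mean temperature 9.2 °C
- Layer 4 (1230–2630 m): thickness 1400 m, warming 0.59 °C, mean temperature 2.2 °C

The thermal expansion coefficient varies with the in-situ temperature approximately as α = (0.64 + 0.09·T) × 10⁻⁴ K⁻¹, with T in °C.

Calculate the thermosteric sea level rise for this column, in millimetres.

460 mm of thermosteric rise

Layer 1: α = (0.64 + 0.09×21)×10⁻⁴ = 2.53×10⁻⁴ K⁻¹
Layer 2: α = (0.64 + 0.09×17)×10⁻⁴ = 2.17×10⁻⁴ K⁻¹
Layer 3: α = (0.64 + 0.09×9.2)×10⁻⁴ = 1.468×10⁻⁴ K⁻¹
Layer 4: α = (0.64 + 0.09×2.2)×10⁻⁴ = 0.838×10⁻⁴ K⁻¹
0–220 m: 220 × 2.1 × 2.53×10⁻⁴ = 0.116886 m
2.17×10⁻⁴ × 760 × 1.5 = 0.24738 m
980–1230 m: 1.468×10⁻⁴ × 250 × 0.71 = 0.026057 m
1230–2630 m: 1400 × 0.59 × 0.838×10⁻⁴ = 0.0692188 m
Δh = 0.116886 + 0.24738 + 0.026057 + 0.0692188 = 0.4595418 m ≈ 460 mm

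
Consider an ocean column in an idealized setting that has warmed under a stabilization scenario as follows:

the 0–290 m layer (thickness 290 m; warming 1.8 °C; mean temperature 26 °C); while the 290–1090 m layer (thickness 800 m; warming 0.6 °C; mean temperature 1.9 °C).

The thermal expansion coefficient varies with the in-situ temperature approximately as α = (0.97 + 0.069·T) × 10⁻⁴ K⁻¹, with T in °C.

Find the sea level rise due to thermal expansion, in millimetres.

Layer 1: α = (0.97 + 0.069×26)×10⁻⁴ = 2.764×10⁻⁴ K⁻¹
Layer 2: α = (0.97 + 0.069×1.9)×10⁻⁴ = 1.1011×10⁻⁴ K⁻¹
2.764×10⁻⁴ × 290 × 1.8 = 0.1442808 m
Layer 2: 1.1011×10⁻⁴ × 800 × 0.6 = 0.0528528 m
Δh = 0.1442808 + 0.0528528 = 0.1971336 m ≈ 197 mm

Δh = 197 mm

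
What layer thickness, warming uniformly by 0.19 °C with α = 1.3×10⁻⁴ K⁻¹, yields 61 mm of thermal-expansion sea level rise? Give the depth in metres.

H = Δh/(αΔT) = 0.061 / (1.3×10⁻⁴ × 0.19) ≈ 2470 m

H ≈ 2500 m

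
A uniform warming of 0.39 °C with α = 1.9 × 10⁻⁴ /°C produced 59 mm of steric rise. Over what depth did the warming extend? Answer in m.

796 m

H = Δh/(αΔT) = 0.059 / (1.9×10⁻⁴ × 0.39) ≈ 796.2 m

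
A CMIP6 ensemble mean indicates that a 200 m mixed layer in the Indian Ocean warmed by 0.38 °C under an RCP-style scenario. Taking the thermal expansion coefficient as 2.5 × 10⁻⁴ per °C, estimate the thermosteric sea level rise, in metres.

Δh = 0.019 m

Δh = αΔT·H = 2.5×10⁻⁴ × 0.38 × 200 = 0.01900 m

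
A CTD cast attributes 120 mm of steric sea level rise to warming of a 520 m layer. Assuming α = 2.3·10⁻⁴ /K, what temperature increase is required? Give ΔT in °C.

1.00 °C

ΔT = Δh/(αH) = 0.12 / (2.3×10⁻⁴ × 520) ≈ 1.003 °C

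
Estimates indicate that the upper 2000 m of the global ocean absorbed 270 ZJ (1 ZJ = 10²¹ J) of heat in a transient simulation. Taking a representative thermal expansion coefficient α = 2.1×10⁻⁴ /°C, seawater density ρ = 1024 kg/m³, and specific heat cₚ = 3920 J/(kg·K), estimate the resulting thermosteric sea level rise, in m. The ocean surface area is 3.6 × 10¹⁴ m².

Per unit area: Q = 270×10²¹ / (3.6×10¹⁴) = 7.5×10⁸ J/m²
Δh = αQ/(ρcₚ) = 2.1×10⁻⁴ × 7.5×10⁸ / (1024 × 3920) ≈ 0.039237 m

Δh ≈ 0.0392 m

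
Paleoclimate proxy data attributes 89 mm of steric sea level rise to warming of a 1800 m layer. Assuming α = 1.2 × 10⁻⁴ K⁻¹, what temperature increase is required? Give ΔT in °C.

about 0.412 °C

ΔT = Δh/(αH) = 0.089 / (1.2×10⁻⁴ × 1800) ≈ 0.4120 °C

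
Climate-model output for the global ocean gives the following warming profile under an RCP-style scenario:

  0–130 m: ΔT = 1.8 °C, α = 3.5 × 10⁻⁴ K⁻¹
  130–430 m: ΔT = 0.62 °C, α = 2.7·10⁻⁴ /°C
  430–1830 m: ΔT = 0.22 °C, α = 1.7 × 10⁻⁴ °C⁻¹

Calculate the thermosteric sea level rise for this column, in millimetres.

0–130 m: 130 × 3.5×10⁻⁴ × 1.8 = 0.08190 m
130–430 m: 300 × 0.62 × 2.7×10⁻⁴ = 0.05022 m
0.22 × 1.7×10⁻⁴ × 1400 = 0.05236 m
Δh = 0.08190 + 0.05022 + 0.05236 = 0.18448 m

184 mm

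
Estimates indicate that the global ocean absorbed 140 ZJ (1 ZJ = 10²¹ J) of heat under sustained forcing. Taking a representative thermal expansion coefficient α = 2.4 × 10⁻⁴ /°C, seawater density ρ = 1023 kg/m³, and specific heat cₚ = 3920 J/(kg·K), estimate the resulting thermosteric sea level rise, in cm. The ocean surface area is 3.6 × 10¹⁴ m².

2.33 cm

Per unit area: Q = 140×10²¹ / (3.6×10¹⁴) ≈ 3.889×10⁸ J/m²
Δh = αQ/(ρcₚ) = 2.4×10⁻⁴ × 3.889×10⁸ / (1023 × 3920) ≈ 0.023275 m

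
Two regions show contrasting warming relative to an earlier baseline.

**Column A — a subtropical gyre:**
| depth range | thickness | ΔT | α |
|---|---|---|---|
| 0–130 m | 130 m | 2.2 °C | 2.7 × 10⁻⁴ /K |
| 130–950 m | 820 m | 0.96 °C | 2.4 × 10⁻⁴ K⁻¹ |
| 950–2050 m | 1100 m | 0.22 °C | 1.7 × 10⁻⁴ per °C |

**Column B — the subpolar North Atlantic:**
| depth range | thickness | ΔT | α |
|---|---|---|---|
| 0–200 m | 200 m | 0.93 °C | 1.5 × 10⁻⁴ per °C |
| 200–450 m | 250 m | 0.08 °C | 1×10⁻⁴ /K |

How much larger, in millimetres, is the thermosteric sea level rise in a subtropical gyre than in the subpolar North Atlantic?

A 2.2 × 2.7×10⁻⁴ × 130 = 0.07722 m
A 0.96 × 820 × 2.4×10⁻⁴ = 0.188928 m
A Layer 3: 1.7×10⁻⁴ × 0.22 × 1100 = 0.04114 m
A total: 0.307288 m
B 0–200 m: 0.93 × 1.5×10⁻⁴ × 200 = 0.02790 m
B 0.08 × 250 × 1×10⁻⁴ = 0.00200 m
B total: 0.02990 m
Difference: 0.307288 − 0.02990 = 0.277388 m

Δh_A − Δh_B ≈ 277 mm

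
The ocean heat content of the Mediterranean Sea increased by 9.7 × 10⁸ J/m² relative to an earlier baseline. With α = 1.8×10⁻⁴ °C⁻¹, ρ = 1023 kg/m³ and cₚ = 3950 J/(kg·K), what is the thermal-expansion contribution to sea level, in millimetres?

Δh = 43.2 mm

Δh = αQ/(ρcₚ) = 1.8×10⁻⁴ × 9.7×10⁸ / (1023 × 3950) ≈ 0.043209 m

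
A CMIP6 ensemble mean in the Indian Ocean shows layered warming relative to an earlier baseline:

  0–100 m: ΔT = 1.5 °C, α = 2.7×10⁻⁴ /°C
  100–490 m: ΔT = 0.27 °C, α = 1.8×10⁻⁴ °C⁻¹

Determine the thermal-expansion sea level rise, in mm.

59.5 mm

Layer 1: 2.7×10⁻⁴ × 1.5 × 100 = 0.04050 m
100–490 m: 390 × 0.27 × 1.8×10⁻⁴ = 0.018954 m
Δh = 0.04050 + 0.018954 = 0.059454 m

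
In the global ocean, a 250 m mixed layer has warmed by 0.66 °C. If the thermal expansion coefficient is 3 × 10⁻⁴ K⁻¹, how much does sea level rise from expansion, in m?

about 0.0495 m

Δh = αΔT·H = 3×10⁻⁴ × 0.66 × 250 = 0.04950 m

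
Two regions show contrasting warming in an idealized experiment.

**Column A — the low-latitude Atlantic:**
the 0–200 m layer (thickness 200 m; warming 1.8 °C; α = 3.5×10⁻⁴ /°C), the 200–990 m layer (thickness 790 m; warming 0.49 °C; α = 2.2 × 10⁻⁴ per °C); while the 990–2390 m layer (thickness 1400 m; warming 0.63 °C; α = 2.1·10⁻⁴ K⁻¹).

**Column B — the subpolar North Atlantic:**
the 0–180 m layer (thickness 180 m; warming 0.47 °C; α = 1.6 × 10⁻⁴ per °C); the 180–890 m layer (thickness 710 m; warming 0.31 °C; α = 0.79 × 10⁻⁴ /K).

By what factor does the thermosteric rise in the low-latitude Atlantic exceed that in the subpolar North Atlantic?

A Layer 1: 3.5×10⁻⁴ × 200 × 1.8 = 0.12600 m
A 790 × 0.49 × 2.2×10⁻⁴ = 0.085162 m
A 990–2390 m: 1400 × 2.1×10⁻⁴ × 0.63 = 0.18522 m
A total: 0.396382 m
B 0–180 m: 180 × 0.47 × 1.6×10⁻⁴ = 0.013536 m
B 180–890 m: 0.79×10⁻⁴ × 0.31 × 710 = 0.0173879 m
B total: 0.0309239 m
Ratio: 0.396382 / 0.0309239 ≈ 12.82

≈ 12.8×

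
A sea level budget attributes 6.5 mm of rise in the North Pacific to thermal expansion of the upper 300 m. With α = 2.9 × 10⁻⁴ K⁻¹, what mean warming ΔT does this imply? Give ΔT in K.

ΔT = Δh/(αH) = 0.0065 / (2.9×10⁻⁴ × 300) ≈ 0.07471 K

ΔT ≈ 0.0747 K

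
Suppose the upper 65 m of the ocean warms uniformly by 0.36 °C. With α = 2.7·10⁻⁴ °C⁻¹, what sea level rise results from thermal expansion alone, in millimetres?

Δh = αΔT·H = 2.7×10⁻⁴ × 0.36 × 65 = 0.006318 m

Δh ≈ 6.3 mm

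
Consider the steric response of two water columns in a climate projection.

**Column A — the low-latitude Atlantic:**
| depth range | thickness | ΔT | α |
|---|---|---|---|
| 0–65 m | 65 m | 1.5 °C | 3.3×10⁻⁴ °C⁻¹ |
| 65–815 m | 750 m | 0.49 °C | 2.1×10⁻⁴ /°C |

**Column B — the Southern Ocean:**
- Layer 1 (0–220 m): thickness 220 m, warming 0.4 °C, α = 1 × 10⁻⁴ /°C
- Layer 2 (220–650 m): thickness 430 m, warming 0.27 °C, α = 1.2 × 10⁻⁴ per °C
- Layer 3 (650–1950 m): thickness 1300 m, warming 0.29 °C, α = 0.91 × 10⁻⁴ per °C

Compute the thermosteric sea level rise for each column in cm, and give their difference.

A: 11 cm; B: 5.7 cm; difference 5.2 cm

A Layer 1: 1.5 × 3.3×10⁻⁴ × 65 = 0.032175 m
A Layer 2: 2.1×10⁻⁴ × 0.49 × 750 = 0.077175 m
A total: 0.10935 m
B 220 × 0.4 × 1×10⁻⁴ = 0.00880 m
B 1.2×10⁻⁴ × 430 × 0.27 = 0.013932 m
B 0.29 × 1300 × 0.91×10⁻⁴ = 0.034307 m
B total: 0.057039 m
Difference: 0.10935 − 0.057039 = 0.052311 m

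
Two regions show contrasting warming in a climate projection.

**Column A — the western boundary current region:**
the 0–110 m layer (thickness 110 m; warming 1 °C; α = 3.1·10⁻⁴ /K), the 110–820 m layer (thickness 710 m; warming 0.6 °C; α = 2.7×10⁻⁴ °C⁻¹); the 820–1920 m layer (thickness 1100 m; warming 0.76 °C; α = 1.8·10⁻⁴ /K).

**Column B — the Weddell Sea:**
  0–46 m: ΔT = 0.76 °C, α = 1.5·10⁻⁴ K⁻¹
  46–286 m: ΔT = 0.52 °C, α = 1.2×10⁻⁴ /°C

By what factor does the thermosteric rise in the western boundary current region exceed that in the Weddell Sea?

≈ 14.8×

A Layer 1: 110 × 3.1×10⁻⁴ × 1 = 0.03410 m
A 110–820 m: 710 × 2.7×10⁻⁴ × 0.6 = 0.11502 m
A Layer 3: 0.76 × 1100 × 1.8×10⁻⁴ = 0.15048 m
A total: 0.29960 m
B 0–46 m: 0.76 × 46 × 1.5×10⁻⁴ = 0.005244 m
B 1.2×10⁻⁴ × 240 × 0.52 = 0.014976 m
B total: 0.02022 m
Ratio: 0.29960 / 0.02022 ≈ 14.82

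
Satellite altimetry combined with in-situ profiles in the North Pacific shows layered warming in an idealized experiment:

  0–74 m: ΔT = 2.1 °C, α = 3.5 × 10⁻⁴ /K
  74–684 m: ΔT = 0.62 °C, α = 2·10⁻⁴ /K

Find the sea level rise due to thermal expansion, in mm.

3.5×10⁻⁴ × 74 × 2.1 = 0.05439 m
0.62 × 2×10⁻⁴ × 610 = 0.07564 m
Δh = 0.05439 + 0.07564 = 0.13003 m

Δh = 130 mm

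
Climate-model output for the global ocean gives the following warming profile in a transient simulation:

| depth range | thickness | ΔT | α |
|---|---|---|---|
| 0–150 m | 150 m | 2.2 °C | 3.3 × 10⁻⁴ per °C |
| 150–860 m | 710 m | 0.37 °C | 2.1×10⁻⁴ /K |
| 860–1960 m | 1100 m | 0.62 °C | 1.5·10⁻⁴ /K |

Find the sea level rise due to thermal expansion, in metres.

0.27 m

0–150 m: 2.2 × 150 × 3.3×10⁻⁴ = 0.10890 m
150–860 m: 710 × 0.37 × 2.1×10⁻⁴ = 0.055167 m
0.62 × 1100 × 1.5×10⁻⁴ = 0.10230 m
Δh = 0.10890 + 0.055167 + 0.10230 = 0.266367 m ≈ 0.27 m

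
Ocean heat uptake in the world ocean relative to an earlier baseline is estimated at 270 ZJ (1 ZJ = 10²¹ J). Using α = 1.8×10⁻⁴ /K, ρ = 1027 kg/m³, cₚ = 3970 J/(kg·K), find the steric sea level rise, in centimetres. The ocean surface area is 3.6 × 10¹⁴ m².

about 3.31 cm

Per unit area: Q = 270×10²¹ / (3.6×10¹⁴) = 7.5×10⁸ J/m²
Δh = αQ/(ρcₚ) = 1.8×10⁻⁴ × 7.5×10⁸ / (1027 × 3970) ≈ 0.033111 m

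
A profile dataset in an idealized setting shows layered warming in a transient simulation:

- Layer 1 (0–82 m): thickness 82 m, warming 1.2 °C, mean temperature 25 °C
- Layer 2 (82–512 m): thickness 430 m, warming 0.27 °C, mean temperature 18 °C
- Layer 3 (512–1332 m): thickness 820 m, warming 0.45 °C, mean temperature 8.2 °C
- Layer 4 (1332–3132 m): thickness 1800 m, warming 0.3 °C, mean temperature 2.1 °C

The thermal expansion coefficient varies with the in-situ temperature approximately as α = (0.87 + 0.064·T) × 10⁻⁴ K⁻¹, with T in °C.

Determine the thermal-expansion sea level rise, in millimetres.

153 mm

Layer 1: α = (0.87 + 0.064×25)×10⁻⁴ = 2.47×10⁻⁴ K⁻¹
Layer 2: α = (0.87 + 0.064×18)×10⁻⁴ = 2.022×10⁻⁴ K⁻¹
Layer 3: α = (0.87 + 0.064×8.2)×10⁻⁴ = 1.3948×10⁻⁴ K⁻¹
Layer 4: α = (0.87 + 0.064×2.1)×10⁻⁴ = 1.0044×10⁻⁴ K⁻¹
Layer 1: 2.47×10⁻⁴ × 82 × 1.2 = 0.0243048 m
Layer 2: 0.27 × 2.022×10⁻⁴ × 430 = 0.02347542 m
0.45 × 820 × 1.3948×10⁻⁴ = 0.05146812 m
1800 × 1.0044×10⁻⁴ × 0.3 = 0.0542376 m
Δh = 0.0243048 + 0.02347542 + 0.05146812 + 0.0542376 = 0.15348594 m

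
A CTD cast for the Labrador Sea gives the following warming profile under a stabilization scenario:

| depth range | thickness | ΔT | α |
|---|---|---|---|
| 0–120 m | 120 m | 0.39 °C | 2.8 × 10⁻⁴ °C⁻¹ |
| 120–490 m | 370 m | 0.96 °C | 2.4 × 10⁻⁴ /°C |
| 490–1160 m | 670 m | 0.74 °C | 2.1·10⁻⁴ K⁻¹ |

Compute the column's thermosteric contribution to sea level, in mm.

0–120 m: 120 × 0.39 × 2.8×10⁻⁴ = 0.013104 m
2.4×10⁻⁴ × 0.96 × 370 = 0.085248 m
670 × 0.74 × 2.1×10⁻⁴ = 0.104118 m
Δh = 0.013104 + 0.085248 + 0.104118 = 0.20247 m

about 202 mm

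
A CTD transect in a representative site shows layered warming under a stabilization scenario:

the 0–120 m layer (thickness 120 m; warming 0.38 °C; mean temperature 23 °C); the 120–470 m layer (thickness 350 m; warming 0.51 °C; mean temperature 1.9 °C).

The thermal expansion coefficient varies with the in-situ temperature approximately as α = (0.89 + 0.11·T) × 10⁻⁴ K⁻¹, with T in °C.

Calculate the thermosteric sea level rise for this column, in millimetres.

Layer 1: α = (0.89 + 0.11×23)×10⁻⁴ = 3.42×10⁻⁴ K⁻¹
Layer 2: α = (0.89 + 0.11×1.9)×10⁻⁴ = 1.099×10⁻⁴ K⁻¹
3.42×10⁻⁴ × 120 × 0.38 = 0.0155952 m
Layer 2: 0.51 × 350 × 1.099×10⁻⁴ = 0.01961715 m
Δh = 0.0155952 + 0.01961715 = 0.03521235 m ≈ 35.2 mm

35.2 mm of thermosteric rise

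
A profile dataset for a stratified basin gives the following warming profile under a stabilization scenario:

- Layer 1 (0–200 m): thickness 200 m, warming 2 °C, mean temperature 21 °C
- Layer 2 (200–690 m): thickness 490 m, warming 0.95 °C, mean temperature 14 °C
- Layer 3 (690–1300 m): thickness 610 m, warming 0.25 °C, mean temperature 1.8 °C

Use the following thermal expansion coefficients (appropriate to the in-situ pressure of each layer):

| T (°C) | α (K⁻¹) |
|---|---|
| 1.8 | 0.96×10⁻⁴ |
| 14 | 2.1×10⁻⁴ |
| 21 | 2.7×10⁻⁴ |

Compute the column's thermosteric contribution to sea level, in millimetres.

Layer 1 at 21 °C → α = 2.7×10⁻⁴ K⁻¹
Layer 2 at 14 °C → α = 2.1×10⁻⁴ K⁻¹
Layer 3 at 1.8 °C → α = 0.96×10⁻⁴ K⁻¹
Layer 1: 200 × 2.7×10⁻⁴ × 2 = 0.10800 m
200–690 m: 2.1×10⁻⁴ × 0.95 × 490 = 0.097755 m
0.96×10⁻⁴ × 610 × 0.25 = 0.01464 m
Δh = 0.10800 + 0.097755 + 0.01464 = 0.220395 m

about 220 mm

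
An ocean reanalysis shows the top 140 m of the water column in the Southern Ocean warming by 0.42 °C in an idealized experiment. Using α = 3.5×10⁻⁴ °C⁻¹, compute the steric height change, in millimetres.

about 20.6 mm

Δh = αΔT·H = 3.5×10⁻⁴ × 0.42 × 140 = 0.02058 m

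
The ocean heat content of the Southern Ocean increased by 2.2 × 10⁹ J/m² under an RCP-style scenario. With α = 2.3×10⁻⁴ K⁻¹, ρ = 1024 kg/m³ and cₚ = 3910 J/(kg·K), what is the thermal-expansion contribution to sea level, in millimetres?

Δh ≈ 126 mm

Δh = αQ/(ρcₚ) = 2.3×10⁻⁴ × 2.2×10⁹ / (1024 × 3910) ≈ 0.12638 m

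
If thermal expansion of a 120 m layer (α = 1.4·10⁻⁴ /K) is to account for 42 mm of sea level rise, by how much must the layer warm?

ΔT = Δh/(αH) = 0.042 / (1.4×10⁻⁴ × 120) = 2.500 K

about 2.5 K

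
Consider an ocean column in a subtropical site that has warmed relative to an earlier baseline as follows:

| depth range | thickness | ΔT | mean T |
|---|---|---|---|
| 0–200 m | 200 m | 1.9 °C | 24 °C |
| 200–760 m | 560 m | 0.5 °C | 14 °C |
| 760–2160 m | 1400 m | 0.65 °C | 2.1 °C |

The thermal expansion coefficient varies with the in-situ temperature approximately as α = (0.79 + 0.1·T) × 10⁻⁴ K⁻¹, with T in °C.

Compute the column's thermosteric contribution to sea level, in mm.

Layer 1: α = (0.79 + 0.1×24)×10⁻⁴ = 3.19×10⁻⁴ K⁻¹
Layer 2: α = (0.79 + 0.1×14)×10⁻⁴ = 2.19×10⁻⁴ K⁻¹
Layer 3: α = (0.79 + 0.1×2.1)×10⁻⁴ = 1×10⁻⁴ K⁻¹
Layer 1: 200 × 3.19×10⁻⁴ × 1.9 = 0.12122 m
200–760 m: 560 × 0.5 × 2.19×10⁻⁴ = 0.06132 m
Layer 3: 1×10⁻⁴ × 0.65 × 1400 = 0.09100 m
Δh = 0.12122 + 0.06132 + 0.09100 = 0.27354 m

Δh ≈ 270 mm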